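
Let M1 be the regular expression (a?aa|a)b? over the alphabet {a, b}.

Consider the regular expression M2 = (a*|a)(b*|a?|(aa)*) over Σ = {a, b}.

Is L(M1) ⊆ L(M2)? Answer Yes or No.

Converting the expression M1 to a DFA (subset construction, then merging equivalent states) gives the minimal DFA with states {r0, r1, r2, r3, r4, r5}, start state r0, accepting states {r1, r3, r4, r5} and transitions r0: a→r1, b→r2; r1: a→r3, b→r4; r2: a→r2, b→r2; r3: a→r5, b→r4; r4: a→r2, b→r2; r5: a→r2, b→r4.
Converting the expression M2 to a DFA (subset construction, then merging equivalent states) gives the minimal DFA with states {t0, t1, t2}, start state t0, accepting states {t0, t1} and transitions t0: a→t0, b→t1; t1: a→t2, b→t1; t2: a→t2, b→t2.
Exploring the product automaton M1 × M2 from the start pair (r0, t0), following both machines on each input symbol, reaches 8 state pairs: (r0, t0), (r1, t0), (r2, t1), (r3, t0), (r4, t1), (r2, t2), (r5, t0), (r2, t0).
M1 accepts in {r1, r3, r4, r5} and M2 accepts in {t0, t1}. The reachable pairs whose M1-component is accepting are (r1, t0), (r3, t0), (r4, t1), (r5, t0); in each of them the M2-component is accepting too, so the product for L(M1) \ L(M2) (M1-component accepting, M2-component rejecting) has no reachable accepting pair and the difference is empty.
Hence every string in L(M1) is also in L(M2).

Yes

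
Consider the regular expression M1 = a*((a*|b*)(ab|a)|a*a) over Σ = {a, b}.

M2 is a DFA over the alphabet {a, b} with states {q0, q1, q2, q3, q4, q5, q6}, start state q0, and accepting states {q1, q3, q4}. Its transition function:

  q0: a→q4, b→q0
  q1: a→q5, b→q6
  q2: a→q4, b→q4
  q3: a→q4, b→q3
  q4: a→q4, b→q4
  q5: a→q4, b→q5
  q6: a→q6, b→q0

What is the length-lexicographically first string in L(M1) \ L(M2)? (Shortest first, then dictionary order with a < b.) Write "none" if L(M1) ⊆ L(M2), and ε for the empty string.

Converting the expression M1 to a DFA (subset construction, then merging equivalent states) gives the minimal DFA with states {r0, r1, r2, r3, r4, r5, r6}, start state r0, accepting states {r1, r3, r4, r6} and transitions r0: a→r1, b→r2; r1: a→r1, b→r3; r2: a→r4, b→r2; r3: a→r4, b→r2; r4: a→r5, b→r6; r5: a→r5, b→r5; r6: a→r5, b→r5.
Exploring the product automaton M1 × M2 from the start pair (r0, q0), following both machines on each input symbol, reaches 8 state pairs: (r0, q0), (r1, q4), (r2, q0), (r3, q4), (r4, q4), (r2, q4), (r5, q4), (r6, q4).
M1 accepts in {r1, r3, r4, r6} and M2 accepts in {q1, q3, q4}. The reachable pairs whose M1-component is accepting are (r1, q4), (r3, q4), (r4, q4), (r6, q4); in each of them the M2-component is accepting too, so the product for L(M1) \ L(M2) (M1-component accepting, M2-component rejecting) has no reachable accepting pair and the difference is empty.
So every string accepted by M1 is also accepted by M2: L(M1) \ L(M2) = ∅ and there is no such string.

none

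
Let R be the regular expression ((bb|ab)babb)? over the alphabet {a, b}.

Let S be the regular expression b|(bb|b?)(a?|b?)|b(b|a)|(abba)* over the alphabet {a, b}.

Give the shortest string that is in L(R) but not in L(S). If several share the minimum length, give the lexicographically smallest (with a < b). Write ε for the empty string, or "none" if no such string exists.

abbabb

The string abbabb is accepted by R but not by S.
No shorter string lies in the difference, and abbabb is the lexicographically first length-6 string in L(R) \ L(S).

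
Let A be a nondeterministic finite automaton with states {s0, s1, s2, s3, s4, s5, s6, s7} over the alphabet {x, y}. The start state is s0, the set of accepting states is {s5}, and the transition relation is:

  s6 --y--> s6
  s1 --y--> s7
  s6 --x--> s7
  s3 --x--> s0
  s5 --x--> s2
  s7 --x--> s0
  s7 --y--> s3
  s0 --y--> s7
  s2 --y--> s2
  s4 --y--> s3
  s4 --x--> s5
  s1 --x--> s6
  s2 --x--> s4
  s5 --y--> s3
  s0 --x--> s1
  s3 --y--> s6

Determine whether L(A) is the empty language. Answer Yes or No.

The states reachable from the start state are {s0, s1, s3, s6, s7}.
None of the accepting states {s5} is reachable, so no string is accepted and L(A) = ∅.

Yes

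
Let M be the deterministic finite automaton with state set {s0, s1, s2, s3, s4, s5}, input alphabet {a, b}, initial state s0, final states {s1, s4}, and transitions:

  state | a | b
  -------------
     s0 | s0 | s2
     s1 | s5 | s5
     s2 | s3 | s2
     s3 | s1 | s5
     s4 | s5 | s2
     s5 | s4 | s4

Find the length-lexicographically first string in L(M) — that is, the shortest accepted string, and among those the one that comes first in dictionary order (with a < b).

A breadth-first search from s0 reaches an accepting state first via the path s0 → s2 → s3 → s1 on input baa.
No string of length < 3 is accepted (BFS exhausts all shorter strings without reaching an accepting state), and baa is the lexicographically least accepting string of length 3.

baa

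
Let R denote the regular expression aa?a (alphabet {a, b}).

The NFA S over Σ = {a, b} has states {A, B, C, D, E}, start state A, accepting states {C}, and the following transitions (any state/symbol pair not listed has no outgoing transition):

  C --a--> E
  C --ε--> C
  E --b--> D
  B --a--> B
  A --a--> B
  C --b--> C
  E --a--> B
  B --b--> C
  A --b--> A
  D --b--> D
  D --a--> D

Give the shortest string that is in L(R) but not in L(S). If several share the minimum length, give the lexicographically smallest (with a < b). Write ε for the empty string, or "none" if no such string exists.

aa

The string aa is accepted by R but not by S.
No shorter string lies in the difference, and aa is the lexicographically first length-2 string in L(R) \ L(S).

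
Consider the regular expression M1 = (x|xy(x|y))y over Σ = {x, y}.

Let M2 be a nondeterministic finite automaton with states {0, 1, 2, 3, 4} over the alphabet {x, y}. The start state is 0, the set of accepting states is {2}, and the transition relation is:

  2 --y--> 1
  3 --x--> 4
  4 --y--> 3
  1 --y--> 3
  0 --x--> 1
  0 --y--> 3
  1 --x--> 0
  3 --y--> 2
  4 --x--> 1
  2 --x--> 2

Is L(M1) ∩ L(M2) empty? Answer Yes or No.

Converting the expression M1 to a DFA (subset construction, then merging equivalent states) gives the minimal DFA with states {r0, r1, r2, r3, r4, r5}, start state r0, accepting states {r3, r5} and transitions r0: x→r1, y→r2; r1: x→r2, y→r3; r2: x→r2, y→r2; r3: x→r4, y→r4; r4: x→r2, y→r5; r5: x→r2, y→r2.
Exploring the product automaton M1 × M2 from the start pair (r0, 0), following both machines on each input symbol, reaches 12 state pairs: (r0, 0), (r1, 1), (r2, 3), (r2, 0), (r3, 3), (r2, 4), (r2, 2), (r2, 1), (r4, 4), (r4, 2), (r5, 3), (r5, 1).
M1 accepts in {r3, r5} and M2 accepts in {2}; no reachable pair has both components accepting, so no string drives both machines to acceptance simultaneously and L(M1) ∩ L(M2) = ∅.
So no string is accepted by both, and the intersection is empty.

Yes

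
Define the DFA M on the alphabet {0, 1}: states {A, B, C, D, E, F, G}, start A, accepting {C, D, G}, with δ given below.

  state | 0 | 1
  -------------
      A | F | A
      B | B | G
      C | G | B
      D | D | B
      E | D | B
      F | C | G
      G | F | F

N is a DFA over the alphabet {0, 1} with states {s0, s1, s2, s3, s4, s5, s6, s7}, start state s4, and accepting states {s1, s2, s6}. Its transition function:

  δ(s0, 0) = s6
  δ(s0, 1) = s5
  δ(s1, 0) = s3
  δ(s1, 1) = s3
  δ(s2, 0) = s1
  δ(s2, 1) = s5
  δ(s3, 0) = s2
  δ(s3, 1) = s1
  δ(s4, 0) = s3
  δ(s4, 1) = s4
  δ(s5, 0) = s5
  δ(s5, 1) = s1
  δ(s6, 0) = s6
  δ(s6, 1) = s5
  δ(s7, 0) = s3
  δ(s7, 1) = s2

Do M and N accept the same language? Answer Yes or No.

Yes

Exploring the product automaton M × N from the start pair (A, s4), following both machines on each input symbol, reaches 5 state pairs: (A, s4), (F, s3), (C, s2), (G, s1), (B, s5).
M accepts in {C, D, G} and N accepts in {s1, s2, s6}. In every reachable pair the two components are either both accepting — (C, s2), (G, s1) — or both non-accepting, so no string is accepted by exactly one of the machines: L(M) \ L(N) and L(N) \ L(M) are both empty.
Hence every string is accepted by M iff it is accepted by N, and the two languages coincide.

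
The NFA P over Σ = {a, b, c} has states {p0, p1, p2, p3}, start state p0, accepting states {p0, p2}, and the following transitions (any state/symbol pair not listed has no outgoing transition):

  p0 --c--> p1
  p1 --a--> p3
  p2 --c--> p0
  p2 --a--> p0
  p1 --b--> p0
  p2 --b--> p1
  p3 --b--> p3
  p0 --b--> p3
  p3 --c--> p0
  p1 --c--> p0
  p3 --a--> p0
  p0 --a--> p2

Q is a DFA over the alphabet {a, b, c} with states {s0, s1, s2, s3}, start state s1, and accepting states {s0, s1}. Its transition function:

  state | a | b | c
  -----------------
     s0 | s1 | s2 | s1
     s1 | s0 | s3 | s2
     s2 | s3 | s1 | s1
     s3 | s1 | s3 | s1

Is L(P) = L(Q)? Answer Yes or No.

Yes

Exploring the product automaton P × Q from the start pair (p0, s1), following both machines on each input symbol, reaches 4 state pairs: (p0, s1), (p2, s0), (p3, s3), (p1, s2).
P accepts in {p0, p2} and Q accepts in {s0, s1}. In every reachable pair the two components are either both accepting — (p0, s1), (p2, s0) — or both non-accepting, so no string is accepted by exactly one of the machines: L(P) \ L(Q) and L(Q) \ L(P) are both empty.
Hence every string is accepted by P iff it is accepted by Q, and the two languages coincide.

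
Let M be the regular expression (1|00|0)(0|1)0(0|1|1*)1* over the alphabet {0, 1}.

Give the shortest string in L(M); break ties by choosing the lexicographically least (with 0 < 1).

000

By inspection of the expression, no string of length less than 3 matches, and 000 is the lexicographically first match of length 3.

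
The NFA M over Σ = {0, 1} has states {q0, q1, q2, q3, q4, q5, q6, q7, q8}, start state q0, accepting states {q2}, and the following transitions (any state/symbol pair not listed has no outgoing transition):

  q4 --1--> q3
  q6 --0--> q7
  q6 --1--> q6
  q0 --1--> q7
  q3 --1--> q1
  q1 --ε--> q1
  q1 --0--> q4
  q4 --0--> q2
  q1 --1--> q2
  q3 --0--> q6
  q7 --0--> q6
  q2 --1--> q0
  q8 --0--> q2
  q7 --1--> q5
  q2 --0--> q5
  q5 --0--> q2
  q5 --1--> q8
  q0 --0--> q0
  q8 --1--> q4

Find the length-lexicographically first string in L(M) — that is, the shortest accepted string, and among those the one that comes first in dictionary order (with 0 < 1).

A breadth-first search from q0 reaches an accepting state first via the path q0 → q7 → q5 → q2 on input 110.
No string of length < 3 is accepted (BFS exhausts all shorter strings without reaching an accepting state), and 110 is the lexicographically least accepting string of length 3.

110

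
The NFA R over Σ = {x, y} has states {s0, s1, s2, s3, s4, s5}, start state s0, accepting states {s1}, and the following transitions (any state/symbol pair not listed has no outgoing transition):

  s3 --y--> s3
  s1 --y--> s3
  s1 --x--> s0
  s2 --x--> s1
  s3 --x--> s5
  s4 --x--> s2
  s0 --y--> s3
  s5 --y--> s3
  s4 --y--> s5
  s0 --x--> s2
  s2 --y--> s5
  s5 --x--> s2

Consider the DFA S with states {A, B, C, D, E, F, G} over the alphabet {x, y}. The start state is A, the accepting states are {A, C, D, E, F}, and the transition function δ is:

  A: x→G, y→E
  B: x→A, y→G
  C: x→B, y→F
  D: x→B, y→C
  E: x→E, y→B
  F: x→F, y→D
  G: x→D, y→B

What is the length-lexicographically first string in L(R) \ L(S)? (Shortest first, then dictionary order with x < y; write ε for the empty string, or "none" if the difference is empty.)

The string xyxx is accepted by R but not by S.
No shorter string lies in the difference, and xyxx is the lexicographically first length-4 string in L(R) \ L(S).

xyxx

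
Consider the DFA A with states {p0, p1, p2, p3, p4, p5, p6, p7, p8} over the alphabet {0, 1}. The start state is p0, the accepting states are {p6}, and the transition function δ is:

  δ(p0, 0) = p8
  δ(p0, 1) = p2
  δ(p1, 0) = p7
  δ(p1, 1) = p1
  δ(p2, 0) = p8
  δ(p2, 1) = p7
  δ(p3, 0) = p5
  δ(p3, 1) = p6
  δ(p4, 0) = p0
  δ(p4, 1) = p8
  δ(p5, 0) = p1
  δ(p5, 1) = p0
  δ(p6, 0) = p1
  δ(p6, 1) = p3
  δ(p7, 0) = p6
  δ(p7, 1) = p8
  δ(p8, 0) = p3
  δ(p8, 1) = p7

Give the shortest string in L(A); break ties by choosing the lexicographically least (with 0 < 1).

A breadth-first search from p0 reaches an accepting state first via the path p0 → p8 → p3 → p6 on input 001.
No string of length < 3 is accepted (BFS exhausts all shorter strings without reaching an accepting state), and 001 is the lexicographically least accepting string of length 3.

001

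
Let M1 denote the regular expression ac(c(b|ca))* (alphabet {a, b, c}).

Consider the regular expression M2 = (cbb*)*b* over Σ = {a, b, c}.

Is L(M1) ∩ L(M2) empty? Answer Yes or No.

Converting the expression M1 to a DFA (subset construction, then merging equivalent states) gives the minimal DFA with states {r0, r1, r2, r3, r4, r5}, start state r0, accepting states {r3} and transitions r0: a→r1, b→r2, c→r2; r1: a→r2, b→r2, c→r3; r2: a→r2, b→r2, c→r2; r3: a→r2, b→r2, c→r4; r4: a→r2, b→r3, c→r5; r5: a→r3, b→r2, c→r2.
Converting the expression M2 to a DFA (subset construction, then merging equivalent states) gives the minimal DFA with states {t0, t1, t2, t3, t4}, start state t0, accepting states {t0, t2, t4} and transitions t0: a→t1, b→t2, c→t3; t1: a→t1, b→t1, c→t1; t2: a→t1, b→t2, c→t1; t3: a→t1, b→t4, c→t1; t4: a→t1, b→t4, c→t3.
Exploring the product automaton M1 × M2 from the start pair (r0, t0), following both machines on each input symbol, reaches 9 state pairs: (r0, t0), (r1, t1), (r2, t2), (r2, t3), (r2, t1), (r3, t1), (r2, t4), (r4, t1), (r5, t1).
M1 accepts in {r3} and M2 accepts in {t0, t2, t4}; no reachable pair has both components accepting, so no string drives both machines to acceptance simultaneously and L(M1) ∩ L(M2) = ∅.
So no string is accepted by both, and the intersection is empty.

Yes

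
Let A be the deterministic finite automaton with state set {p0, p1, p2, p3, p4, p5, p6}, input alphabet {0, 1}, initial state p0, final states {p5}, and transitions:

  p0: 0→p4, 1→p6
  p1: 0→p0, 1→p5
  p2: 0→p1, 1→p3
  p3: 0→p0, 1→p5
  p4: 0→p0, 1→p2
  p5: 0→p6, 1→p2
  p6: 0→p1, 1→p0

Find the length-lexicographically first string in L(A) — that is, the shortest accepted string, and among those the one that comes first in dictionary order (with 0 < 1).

101

A breadth-first search from p0 reaches an accepting state first via the path p0 → p6 → p1 → p5 on input 101.
No string of length < 3 is accepted (BFS exhausts all shorter strings without reaching an accepting state), and 101 is the lexicographically least accepting string of length 3.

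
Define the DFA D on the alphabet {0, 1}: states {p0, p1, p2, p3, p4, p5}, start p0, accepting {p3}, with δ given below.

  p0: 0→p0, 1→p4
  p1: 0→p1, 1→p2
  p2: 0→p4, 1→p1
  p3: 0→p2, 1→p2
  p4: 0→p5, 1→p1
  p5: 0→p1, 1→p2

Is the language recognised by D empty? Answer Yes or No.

Yes

The states reachable from the start state are {p0, p1, p2, p4, p5}.
None of the accepting states {p3} is reachable, so no string is accepted and L(D) = ∅.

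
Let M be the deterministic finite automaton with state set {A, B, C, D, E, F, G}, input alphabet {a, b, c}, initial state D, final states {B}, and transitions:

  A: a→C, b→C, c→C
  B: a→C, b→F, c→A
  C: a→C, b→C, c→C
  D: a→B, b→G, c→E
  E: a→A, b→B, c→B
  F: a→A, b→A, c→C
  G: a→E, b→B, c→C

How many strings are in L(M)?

6

The useful subgraph on states {B, D, E, G} is acyclic, so L(M) is finite; the longest accepting path visits 4 useful states, giving maximum string length 3.
Counting accepting paths from D by length: 1 of length 1, 3 of length 2, 2 of length 3. Total 6.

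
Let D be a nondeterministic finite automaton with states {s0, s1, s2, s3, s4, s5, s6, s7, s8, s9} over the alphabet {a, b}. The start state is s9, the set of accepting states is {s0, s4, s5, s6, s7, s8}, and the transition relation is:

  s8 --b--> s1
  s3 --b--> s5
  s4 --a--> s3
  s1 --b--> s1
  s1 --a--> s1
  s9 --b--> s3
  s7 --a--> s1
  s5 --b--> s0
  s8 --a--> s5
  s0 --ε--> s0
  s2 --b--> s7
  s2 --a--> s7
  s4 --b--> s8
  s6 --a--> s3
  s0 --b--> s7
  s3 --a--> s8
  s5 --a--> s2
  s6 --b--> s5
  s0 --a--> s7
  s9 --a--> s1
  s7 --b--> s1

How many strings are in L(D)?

The useful subgraph on states {s0, s2, s3, s5, s7, s8, s9} is acyclic, so L(D) is finite; the longest accepting path visits 6 useful states, giving maximum string length 5.
Counting accepting paths from s9 by length: 2 of length 2, 2 of length 3, 5 of length 4, 4 of length 5. Total 13.

13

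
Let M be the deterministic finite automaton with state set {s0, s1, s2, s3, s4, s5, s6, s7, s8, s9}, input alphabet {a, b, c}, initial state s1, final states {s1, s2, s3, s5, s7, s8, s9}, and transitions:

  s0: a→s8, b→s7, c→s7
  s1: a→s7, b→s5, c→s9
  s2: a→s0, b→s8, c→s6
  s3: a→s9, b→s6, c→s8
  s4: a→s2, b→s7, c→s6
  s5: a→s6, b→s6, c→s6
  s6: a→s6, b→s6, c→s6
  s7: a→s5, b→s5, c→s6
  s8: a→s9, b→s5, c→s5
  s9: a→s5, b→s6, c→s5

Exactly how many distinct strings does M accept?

8

The useful subgraph on states {s1, s5, s7, s9} is acyclic, so L(M) is finite; the longest accepting path visits 3 useful states, giving maximum string length 2.
Counting accepting paths from s1 by length: 1 of length 0, 3 of length 1, 4 of length 2. Total 8.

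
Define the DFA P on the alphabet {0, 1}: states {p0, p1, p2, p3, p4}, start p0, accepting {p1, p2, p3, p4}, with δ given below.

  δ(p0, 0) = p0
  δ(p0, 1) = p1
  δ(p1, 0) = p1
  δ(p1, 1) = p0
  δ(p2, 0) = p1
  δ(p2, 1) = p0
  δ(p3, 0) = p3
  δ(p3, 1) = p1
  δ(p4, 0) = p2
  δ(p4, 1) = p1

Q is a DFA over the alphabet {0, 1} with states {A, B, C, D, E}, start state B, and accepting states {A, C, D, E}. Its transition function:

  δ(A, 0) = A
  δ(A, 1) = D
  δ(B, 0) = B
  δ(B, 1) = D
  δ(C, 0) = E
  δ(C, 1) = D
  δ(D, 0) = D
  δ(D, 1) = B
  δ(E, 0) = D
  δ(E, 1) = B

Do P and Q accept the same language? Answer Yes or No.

Exploring the product automaton P × Q from the start pair (p0, B), following both machines on each input symbol, reaches 2 state pairs: (p0, B), (p1, D).
P accepts in {p1, p2, p3, p4} and Q accepts in {A, C, D, E}. In every reachable pair the two components are either both accepting — (p1, D) — or both non-accepting, so no string is accepted by exactly one of the machines: L(P) \ L(Q) and L(Q) \ L(P) are both empty.
Hence every string is accepted by P iff it is accepted by Q, and the two languages coincide.

Yes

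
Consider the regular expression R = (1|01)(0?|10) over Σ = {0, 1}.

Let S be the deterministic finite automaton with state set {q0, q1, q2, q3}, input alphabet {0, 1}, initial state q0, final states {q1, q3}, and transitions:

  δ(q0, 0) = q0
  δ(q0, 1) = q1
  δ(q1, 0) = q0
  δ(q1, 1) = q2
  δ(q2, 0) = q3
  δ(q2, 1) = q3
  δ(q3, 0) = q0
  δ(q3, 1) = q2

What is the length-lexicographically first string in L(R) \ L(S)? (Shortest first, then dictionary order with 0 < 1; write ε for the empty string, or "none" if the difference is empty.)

The string 10 is accepted by R but not by S.
No shorter string lies in the difference, and 10 is the lexicographically first length-2 string in L(R) \ L(S).

10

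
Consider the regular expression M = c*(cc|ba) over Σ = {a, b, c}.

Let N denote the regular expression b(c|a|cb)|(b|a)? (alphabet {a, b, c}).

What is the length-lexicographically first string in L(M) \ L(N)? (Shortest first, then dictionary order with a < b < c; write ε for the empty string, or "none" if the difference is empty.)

The string cc is accepted by M but not by N.
No shorter string lies in the difference, and cc is the lexicographically first length-2 string in L(M) \ L(N).

cc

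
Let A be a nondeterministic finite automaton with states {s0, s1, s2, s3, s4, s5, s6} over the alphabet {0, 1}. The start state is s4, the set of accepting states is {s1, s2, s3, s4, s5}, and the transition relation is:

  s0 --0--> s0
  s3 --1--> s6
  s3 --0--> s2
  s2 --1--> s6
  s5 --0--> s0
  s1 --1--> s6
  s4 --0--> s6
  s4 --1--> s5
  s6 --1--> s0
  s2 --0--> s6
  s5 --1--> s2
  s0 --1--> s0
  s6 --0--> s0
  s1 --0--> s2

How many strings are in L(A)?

The useful subgraph on states {s2, s4, s5} is acyclic, so L(A) is finite; the longest accepting path visits 3 useful states, giving maximum string length 2.
Counting accepting paths from s4 by length: 1 of length 0, 1 of length 1, 1 of length 2. Total 3.

3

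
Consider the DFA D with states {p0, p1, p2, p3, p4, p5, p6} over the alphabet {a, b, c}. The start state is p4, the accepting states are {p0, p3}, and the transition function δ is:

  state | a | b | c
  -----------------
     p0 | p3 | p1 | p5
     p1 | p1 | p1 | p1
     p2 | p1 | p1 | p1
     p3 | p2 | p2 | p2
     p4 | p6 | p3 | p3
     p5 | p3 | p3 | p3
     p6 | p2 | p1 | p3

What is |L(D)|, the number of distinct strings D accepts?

The useful subgraph on states {p3, p4, p6} is acyclic, so L(D) is finite; the longest accepting path visits 3 useful states, giving maximum string length 2.
Counting accepting paths from p4 by length: 2 of length 1, 1 of length 2. Total 3.

3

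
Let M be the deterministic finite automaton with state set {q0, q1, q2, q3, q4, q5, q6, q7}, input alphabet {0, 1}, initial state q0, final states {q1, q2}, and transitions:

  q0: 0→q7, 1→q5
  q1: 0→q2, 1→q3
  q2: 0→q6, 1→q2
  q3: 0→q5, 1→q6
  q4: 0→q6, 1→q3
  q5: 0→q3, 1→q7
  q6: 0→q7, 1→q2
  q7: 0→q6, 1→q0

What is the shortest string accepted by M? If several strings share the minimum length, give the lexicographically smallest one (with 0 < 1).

001

A breadth-first search from q0 reaches an accepting state first via the path q0 → q7 → q6 → q2 on input 001.
No string of length < 3 is accepted (BFS exhausts all shorter strings without reaching an accepting state), and 001 is the lexicographically least accepting string of length 3.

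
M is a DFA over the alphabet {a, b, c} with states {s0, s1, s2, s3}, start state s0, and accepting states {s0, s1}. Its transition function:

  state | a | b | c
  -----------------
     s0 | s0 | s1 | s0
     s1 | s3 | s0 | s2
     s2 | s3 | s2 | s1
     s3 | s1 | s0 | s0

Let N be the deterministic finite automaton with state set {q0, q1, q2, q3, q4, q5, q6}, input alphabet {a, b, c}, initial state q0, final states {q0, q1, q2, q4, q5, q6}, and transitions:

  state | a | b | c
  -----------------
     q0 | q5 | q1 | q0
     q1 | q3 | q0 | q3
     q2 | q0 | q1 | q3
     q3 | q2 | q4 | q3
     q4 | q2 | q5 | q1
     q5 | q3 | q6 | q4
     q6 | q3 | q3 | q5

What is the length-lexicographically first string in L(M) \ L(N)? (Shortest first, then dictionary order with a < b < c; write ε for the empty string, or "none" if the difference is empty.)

aa

The string aa is accepted by M but not by N.
No shorter string lies in the difference, and aa is the lexicographically first length-2 string in L(M) \ L(N).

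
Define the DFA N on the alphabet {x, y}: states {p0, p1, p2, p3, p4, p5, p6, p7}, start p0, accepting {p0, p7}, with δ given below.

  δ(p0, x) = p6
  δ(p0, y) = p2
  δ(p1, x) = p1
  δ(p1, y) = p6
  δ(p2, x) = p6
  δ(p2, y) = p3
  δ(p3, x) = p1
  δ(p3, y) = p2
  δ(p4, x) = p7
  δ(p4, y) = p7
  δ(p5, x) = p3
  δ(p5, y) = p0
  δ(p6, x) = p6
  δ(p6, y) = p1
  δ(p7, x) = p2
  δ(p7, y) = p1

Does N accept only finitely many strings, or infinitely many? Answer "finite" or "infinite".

finite

The useful states (reachable from p0 and able to reach an accepting state) are {p0}.
Restricted to these states the transition graph has no cycle, so every accepting path has bounded length and L is finite.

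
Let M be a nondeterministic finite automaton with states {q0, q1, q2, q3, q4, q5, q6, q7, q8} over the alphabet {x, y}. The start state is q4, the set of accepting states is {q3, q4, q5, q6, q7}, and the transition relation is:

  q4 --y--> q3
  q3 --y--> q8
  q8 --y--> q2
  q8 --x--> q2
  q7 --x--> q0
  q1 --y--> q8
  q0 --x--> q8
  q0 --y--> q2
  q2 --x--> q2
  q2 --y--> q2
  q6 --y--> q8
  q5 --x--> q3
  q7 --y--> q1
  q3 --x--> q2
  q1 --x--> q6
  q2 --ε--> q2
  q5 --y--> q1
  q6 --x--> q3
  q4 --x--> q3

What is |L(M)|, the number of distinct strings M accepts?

The useful subgraph on states {q3, q4} is acyclic, so L(M) is finite; the longest accepting path visits 2 useful states, giving maximum string length 1.
Counting accepting paths from q4 by length: 1 of length 0, 2 of length 1. Total 3.

3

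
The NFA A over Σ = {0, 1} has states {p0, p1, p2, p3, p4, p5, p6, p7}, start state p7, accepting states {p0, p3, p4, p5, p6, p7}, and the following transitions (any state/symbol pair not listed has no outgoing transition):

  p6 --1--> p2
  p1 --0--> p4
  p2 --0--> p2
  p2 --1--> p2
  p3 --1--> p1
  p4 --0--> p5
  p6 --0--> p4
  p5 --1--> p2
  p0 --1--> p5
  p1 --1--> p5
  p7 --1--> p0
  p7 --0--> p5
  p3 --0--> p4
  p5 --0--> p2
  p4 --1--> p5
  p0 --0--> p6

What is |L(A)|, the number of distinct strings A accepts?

The useful subgraph on states {p0, p4, p5, p6, p7} is acyclic, so L(A) is finite; the longest accepting path visits 5 useful states, giving maximum string length 4.
Counting accepting paths from p7 by length: 1 of length 0, 2 of length 1, 2 of length 2, 1 of length 3, 2 of length 4. Total 8.

8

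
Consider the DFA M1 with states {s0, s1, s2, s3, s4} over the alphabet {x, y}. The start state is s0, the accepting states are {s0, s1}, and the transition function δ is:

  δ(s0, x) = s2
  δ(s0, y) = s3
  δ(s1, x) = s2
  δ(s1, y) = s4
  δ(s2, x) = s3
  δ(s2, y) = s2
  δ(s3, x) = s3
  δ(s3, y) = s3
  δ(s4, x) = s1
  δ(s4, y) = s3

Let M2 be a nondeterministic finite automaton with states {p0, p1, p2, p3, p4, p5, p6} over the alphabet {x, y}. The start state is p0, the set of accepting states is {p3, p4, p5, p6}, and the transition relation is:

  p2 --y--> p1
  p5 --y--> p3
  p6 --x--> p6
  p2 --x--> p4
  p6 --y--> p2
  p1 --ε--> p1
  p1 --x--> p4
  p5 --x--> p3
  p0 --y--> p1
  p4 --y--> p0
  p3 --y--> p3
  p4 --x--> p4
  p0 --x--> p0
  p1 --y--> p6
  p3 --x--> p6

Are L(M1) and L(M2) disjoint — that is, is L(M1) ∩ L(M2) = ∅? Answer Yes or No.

Yes

Exploring the product automaton M1 × M2 from the start pair (s0, p0), following both machines on each input symbol, reaches 10 state pairs: (s0, p0), (s2, p0), (s3, p1), (s3, p0), (s2, p1), (s3, p4), (s3, p6), (s2, p6), (s3, p2), (s2, p2).
M1 accepts in {s0, s1} and M2 accepts in {p3, p4, p5, p6}; no reachable pair has both components accepting, so no string drives both machines to acceptance simultaneously and L(M1) ∩ L(M2) = ∅.
So no string is accepted by both, and the intersection is empty.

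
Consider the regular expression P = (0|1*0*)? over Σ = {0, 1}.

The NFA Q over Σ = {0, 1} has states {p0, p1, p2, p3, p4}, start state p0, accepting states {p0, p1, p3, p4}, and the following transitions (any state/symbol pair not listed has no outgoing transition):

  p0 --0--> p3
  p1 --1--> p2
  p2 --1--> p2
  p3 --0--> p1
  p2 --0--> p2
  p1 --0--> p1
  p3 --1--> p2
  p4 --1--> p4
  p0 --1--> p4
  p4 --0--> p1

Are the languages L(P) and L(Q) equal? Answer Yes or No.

Yes

Converting the expression P to a DFA (subset construction, then merging equivalent states) gives the minimal DFA with states {r0, r1, r2}, start state r0, accepting states {r0, r1} and transitions r0: 0→r1, 1→r0; r1: 0→r1, 1→r2; r2: 0→r2, 1→r2.
Exploring the product automaton P × Q from the start pair (r0, p0), following both machines on each input symbol, reaches 5 state pairs: (r0, p0), (r1, p3), (r0, p4), (r1, p1), (r2, p2).
P accepts in {r0, r1} and Q accepts in {p0, p1, p3, p4}. In every reachable pair the two components are either both accepting — (r0, p0), (r1, p3), (r0, p4), (r1, p1) — or both non-accepting, so no string is accepted by exactly one of the machines: L(P) \ L(Q) and L(Q) \ L(P) are both empty.
Hence every string is accepted by P iff it is accepted by Q, and the two languages coincide.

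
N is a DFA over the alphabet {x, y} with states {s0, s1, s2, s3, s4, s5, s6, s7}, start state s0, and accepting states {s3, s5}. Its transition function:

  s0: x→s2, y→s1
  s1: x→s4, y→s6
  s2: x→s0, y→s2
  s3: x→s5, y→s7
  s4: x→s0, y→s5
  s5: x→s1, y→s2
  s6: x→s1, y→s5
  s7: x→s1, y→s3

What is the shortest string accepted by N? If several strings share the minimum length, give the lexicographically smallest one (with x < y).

yxy

A breadth-first search from s0 reaches an accepting state first via the path s0 → s1 → s4 → s5 on input yxy.
No string of length < 3 is accepted (BFS exhausts all shorter strings without reaching an accepting state), and yxy is the lexicographically least accepting string of length 3.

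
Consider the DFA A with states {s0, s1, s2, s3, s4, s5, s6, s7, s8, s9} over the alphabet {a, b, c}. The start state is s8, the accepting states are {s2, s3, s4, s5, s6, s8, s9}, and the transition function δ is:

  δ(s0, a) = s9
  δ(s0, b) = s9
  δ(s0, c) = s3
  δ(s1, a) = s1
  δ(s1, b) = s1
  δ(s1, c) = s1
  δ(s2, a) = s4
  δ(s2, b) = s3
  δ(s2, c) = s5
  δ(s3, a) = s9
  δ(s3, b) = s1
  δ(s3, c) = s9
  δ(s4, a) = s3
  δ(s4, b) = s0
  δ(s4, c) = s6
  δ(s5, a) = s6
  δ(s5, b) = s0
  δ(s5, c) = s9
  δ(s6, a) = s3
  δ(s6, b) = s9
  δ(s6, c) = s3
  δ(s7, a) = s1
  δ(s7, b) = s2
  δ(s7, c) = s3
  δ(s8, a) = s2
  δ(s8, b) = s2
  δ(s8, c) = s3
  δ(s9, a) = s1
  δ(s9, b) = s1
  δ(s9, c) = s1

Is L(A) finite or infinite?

The useful states (reachable from s8 and able to reach an accepting state) are {s0, s2, s3, s4, s5, s6, s8, s9}.
Restricted to these states the transition graph has no cycle, so every accepting path has bounded length and L is finite.

finite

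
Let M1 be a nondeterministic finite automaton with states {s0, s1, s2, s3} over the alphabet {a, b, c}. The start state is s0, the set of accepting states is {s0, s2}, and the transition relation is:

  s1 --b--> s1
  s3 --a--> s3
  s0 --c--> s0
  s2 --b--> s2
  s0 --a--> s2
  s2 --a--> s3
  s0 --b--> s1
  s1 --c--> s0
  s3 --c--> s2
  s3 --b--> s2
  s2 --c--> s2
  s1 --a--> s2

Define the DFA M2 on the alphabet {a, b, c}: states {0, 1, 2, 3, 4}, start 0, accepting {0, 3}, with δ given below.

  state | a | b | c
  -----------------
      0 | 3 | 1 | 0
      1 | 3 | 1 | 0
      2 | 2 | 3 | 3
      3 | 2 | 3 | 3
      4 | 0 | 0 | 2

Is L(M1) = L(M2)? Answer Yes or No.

Yes

Exploring the product automaton M1 × M2 from the start pair (s0, 0), following both machines on each input symbol, reaches 4 state pairs: (s0, 0), (s2, 3), (s1, 1), (s3, 2).
M1 accepts in {s0, s2} and M2 accepts in {0, 3}. In every reachable pair the two components are either both accepting — (s0, 0), (s2, 3) — or both non-accepting, so no string is accepted by exactly one of the machines: L(M1) \ L(M2) and L(M2) \ L(M1) are both empty.
Hence every string is accepted by M1 iff it is accepted by M2, and the two languages coincide.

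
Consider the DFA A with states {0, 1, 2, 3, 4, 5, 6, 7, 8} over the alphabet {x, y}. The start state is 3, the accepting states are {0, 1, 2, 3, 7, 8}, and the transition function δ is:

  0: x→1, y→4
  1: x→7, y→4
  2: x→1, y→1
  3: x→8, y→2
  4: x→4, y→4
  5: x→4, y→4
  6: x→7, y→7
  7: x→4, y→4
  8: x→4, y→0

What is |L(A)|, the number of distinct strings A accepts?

The useful subgraph on states {0, 1, 2, 3, 7, 8} is acyclic, so L(A) is finite; the longest accepting path visits 5 useful states, giving maximum string length 4.
Counting accepting paths from 3 by length: 1 of length 0, 2 of length 1, 3 of length 2, 3 of length 3, 1 of length 4. Total 10.

10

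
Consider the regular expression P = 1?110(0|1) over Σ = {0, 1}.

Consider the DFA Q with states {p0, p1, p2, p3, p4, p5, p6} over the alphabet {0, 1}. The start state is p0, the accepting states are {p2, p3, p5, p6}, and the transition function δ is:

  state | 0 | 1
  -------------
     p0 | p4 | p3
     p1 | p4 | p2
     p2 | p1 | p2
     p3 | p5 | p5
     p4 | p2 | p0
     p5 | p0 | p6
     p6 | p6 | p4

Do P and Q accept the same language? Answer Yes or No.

No

The string 1100 is accepted by P but rejected by Q.
So L(P) ≠ L(Q).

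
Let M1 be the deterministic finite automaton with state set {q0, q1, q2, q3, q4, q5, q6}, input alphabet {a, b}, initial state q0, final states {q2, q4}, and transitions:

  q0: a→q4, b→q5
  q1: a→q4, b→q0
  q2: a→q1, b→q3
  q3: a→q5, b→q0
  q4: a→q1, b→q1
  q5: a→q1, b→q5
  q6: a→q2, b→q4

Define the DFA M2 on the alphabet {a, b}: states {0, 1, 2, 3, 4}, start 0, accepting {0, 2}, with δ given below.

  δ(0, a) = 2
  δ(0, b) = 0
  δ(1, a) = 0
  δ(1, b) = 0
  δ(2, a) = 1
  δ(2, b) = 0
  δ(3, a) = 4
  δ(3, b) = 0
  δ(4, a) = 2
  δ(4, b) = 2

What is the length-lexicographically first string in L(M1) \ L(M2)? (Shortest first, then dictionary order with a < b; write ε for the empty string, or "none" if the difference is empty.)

The string baa is accepted by M1 but not by M2.
No shorter string lies in the difference, and baa is the lexicographically first length-3 string in L(M1) \ L(M2).

baa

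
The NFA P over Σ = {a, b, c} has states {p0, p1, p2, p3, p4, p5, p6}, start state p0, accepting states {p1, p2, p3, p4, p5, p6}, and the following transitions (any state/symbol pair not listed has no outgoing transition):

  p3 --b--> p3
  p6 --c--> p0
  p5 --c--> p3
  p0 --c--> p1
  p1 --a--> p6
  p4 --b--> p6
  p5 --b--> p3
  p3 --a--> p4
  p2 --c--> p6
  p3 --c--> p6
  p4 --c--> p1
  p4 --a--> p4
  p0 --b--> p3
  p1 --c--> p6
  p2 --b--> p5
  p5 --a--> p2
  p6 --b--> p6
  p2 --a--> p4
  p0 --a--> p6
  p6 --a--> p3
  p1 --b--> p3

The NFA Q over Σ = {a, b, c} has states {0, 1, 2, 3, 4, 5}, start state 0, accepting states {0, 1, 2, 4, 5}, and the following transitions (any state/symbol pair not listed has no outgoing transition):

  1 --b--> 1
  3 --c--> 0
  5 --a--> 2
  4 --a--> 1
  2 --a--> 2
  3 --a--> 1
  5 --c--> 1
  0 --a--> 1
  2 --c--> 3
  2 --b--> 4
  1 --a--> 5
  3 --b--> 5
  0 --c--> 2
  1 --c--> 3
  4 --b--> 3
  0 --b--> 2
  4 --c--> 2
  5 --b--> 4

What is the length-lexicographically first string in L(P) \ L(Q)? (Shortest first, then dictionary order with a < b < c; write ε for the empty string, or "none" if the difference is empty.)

The string bc is accepted by P but not by Q.
No shorter string lies in the difference, and bc is the lexicographically first length-2 string in L(P) \ L(Q).

bc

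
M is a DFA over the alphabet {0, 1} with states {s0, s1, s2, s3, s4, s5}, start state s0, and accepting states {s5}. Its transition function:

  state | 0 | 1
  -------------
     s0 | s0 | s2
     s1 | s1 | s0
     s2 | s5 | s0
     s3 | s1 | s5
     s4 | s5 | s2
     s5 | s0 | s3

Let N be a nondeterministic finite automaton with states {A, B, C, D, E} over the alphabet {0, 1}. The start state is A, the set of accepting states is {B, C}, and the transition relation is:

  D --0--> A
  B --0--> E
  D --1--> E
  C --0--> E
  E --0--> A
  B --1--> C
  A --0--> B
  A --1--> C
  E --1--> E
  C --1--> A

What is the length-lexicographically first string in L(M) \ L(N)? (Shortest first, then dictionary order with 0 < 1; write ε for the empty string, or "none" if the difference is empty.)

The string 10 is accepted by M but not by N.
No shorter string lies in the difference, and 10 is the lexicographically first length-2 string in L(M) \ L(N).

10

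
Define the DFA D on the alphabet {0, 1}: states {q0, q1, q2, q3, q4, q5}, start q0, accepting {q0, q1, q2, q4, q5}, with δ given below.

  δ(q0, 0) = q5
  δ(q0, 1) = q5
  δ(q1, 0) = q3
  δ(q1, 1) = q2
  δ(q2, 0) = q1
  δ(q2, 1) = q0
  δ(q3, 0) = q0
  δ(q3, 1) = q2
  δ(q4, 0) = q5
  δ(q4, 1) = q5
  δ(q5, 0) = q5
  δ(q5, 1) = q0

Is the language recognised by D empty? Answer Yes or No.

No

The empty string ε is accepted: the run q0 ends in the accepting state q0.
Since at least one string is accepted, L(D) is not empty.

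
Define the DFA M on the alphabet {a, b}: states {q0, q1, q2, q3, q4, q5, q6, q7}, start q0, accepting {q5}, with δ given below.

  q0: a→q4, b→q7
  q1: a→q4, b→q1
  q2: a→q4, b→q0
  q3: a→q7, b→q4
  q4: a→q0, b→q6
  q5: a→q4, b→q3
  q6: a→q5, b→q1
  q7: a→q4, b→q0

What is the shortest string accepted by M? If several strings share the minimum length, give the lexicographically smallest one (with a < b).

A breadth-first search from q0 reaches an accepting state first via the path q0 → q4 → q6 → q5 on input aba.
No string of length < 3 is accepted (BFS exhausts all shorter strings without reaching an accepting state), and aba is the lexicographically least accepting string of length 3.

aba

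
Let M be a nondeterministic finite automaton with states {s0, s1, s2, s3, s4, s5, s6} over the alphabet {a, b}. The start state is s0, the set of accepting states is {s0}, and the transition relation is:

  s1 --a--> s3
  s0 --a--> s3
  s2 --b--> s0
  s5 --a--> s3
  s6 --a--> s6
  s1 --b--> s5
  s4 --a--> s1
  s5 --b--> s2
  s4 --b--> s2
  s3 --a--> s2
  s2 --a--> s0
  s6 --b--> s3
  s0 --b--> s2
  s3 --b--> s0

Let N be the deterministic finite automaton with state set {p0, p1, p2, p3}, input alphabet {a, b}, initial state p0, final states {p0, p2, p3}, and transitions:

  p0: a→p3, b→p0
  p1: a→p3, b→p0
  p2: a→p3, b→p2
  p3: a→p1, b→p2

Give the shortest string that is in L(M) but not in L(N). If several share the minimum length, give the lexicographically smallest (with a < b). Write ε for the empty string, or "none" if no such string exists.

The string baaaa is accepted by M but not by N.
No shorter string lies in the difference, and baaaa is the lexicographically first length-5 string in L(M) \ L(N).

baaaa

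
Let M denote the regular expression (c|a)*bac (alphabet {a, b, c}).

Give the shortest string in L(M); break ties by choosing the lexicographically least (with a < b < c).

bac

By inspection of the expression, no string of length less than 3 matches, and bac is the lexicographically first match of length 3.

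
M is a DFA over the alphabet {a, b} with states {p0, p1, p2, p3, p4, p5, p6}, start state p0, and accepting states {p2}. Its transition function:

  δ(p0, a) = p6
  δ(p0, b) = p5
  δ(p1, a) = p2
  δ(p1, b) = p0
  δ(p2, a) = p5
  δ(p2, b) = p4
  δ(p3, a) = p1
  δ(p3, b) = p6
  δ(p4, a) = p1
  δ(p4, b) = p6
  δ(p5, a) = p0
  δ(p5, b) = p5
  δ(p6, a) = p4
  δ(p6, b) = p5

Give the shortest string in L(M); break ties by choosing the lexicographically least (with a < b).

A breadth-first search from p0 reaches an accepting state first via the path p0 → p6 → p4 → p1 → p2 on input aaaa.
No string of length < 4 is accepted (BFS exhausts all shorter strings without reaching an accepting state), and aaaa is the lexicographically least accepting string of length 4.

aaaa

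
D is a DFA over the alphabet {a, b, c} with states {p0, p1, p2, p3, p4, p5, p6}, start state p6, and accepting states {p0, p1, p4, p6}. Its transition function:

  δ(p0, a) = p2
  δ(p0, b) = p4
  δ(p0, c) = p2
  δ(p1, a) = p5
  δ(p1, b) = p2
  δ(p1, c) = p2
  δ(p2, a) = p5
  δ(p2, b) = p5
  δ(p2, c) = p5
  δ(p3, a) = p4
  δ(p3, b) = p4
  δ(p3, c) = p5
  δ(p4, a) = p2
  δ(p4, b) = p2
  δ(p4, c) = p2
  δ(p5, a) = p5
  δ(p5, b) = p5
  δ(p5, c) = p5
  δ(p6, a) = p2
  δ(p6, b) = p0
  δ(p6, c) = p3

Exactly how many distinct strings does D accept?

5

The useful subgraph on states {p0, p3, p4, p6} is acyclic, so L(D) is finite; the longest accepting path visits 3 useful states, giving maximum string length 2.
Counting accepting paths from p6 by length: 1 of length 0, 1 of length 1, 3 of length 2. Total 5.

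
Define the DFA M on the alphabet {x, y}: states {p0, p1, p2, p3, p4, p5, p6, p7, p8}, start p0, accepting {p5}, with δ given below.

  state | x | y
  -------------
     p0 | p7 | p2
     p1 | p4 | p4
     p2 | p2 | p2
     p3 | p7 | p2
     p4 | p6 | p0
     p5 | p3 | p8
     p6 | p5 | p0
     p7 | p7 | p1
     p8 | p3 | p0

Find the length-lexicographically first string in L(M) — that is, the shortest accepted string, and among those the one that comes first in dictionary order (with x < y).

A breadth-first search from p0 reaches an accepting state first via the path p0 → p7 → p1 → p4 → p6 → p5 on input xyxxx.
No string of length < 5 is accepted (BFS exhausts all shorter strings without reaching an accepting state), and xyxxx is the lexicographically least accepting string of length 5.

xyxxx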